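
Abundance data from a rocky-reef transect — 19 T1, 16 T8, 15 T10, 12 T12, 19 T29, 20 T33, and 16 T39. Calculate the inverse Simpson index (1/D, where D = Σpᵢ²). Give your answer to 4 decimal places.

6.8342

Total N = 19+16+15+12+19+20+16 = 117, so the proportions are 0.16239316, 0.13675214, 0.12820513, 0.1025641, 0.16239316, 0.17094017, 0.13675214 (working shown to 8 dp, full precision carried).
D = 0.16239316² + 0.13675214² + 0.12820513² + 0.1025641² + 0.16239316² + 0.17094017² + 0.13675214² = 0.02637154 + 0.01870115 + 0.01643655 + 0.01051940 + 0.02637154 + 0.02922054 + 0.01870115 = 0.14632186.
So 1/D = 6.834249, i.e. 6.8342 to 4 decimal places.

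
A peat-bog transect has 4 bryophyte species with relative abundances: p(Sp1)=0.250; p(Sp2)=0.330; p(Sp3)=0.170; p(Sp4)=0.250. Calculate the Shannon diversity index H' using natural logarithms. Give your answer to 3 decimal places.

1.360

Each pᵢ ln pᵢ term (working shown to 5 dp, full precision carried): 0.25×(-1.38629)=-0.34657, 0.33×(-1.10866)=-0.36586, 0.17×(-1.77196)=-0.30123, 0.25×(-1.38629)=-0.34657.
Sum = -1.36024, so H' = 1.360.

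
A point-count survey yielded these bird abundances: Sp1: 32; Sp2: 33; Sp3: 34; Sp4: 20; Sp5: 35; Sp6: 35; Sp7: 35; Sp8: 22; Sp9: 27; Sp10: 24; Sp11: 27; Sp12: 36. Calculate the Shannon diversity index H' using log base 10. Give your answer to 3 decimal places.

Total N = 32+33+34+20+35+35+35+22+27+24+27+36 = 360, so the proportions are 0.08889, 0.09167, 0.09444, 0.05556, 0.09722, 0.09722, 0.09722, 0.06111, 0.075, 0.06667, 0.075, 0.1 (working shown to 5 dp, full precision carried).
Each pᵢ log₁₀ pᵢ term: 0.08889×(-1.05115)=-0.09344, 0.09167×(-1.03779)=-0.09513, 0.09444×(-1.02482)=-0.09679, 0.05556×(-1.25527)=-0.06974, 0.09722×(-1.01223)=-0.09841, 0.09722×(-1.01223)=-0.09841, 0.09722×(-1.01223)=-0.09841, 0.06111×(-1.21388)=-0.07418, 0.075×(-1.12494)=-0.08437, 0.06667×(-1.17609)=-0.07841, 0.075×(-1.12494)=-0.08437, 0.1×(-1.00000)=-0.10000.
Sum = -1.07166, so H' = 1.072.

1.072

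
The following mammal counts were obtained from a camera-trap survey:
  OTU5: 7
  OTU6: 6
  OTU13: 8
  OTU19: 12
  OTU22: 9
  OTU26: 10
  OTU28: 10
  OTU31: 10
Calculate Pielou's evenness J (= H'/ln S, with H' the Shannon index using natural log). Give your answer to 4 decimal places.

0.9901

Total N = 7+6+8+12+9+10+10+10 = 72, so the proportions are 0.097222, 0.083333, 0.111111, 0.166667, 0.125, 0.138889, 0.138889, 0.138889 (working shown to 6 dp, full precision carried).
H' = −Σ pᵢ ln pᵢ = −((-0.226601) + (-0.207076) + (-0.244136) + (-0.298627) + (-0.259930) + (-0.274178) + (-0.274178) + (-0.274178)) = 2.058903.
With S = 8 species, ln S = 2.079442, so J = 2.058903/2.079442 = 0.990123, i.e. 0.9901 to 4 decimal places.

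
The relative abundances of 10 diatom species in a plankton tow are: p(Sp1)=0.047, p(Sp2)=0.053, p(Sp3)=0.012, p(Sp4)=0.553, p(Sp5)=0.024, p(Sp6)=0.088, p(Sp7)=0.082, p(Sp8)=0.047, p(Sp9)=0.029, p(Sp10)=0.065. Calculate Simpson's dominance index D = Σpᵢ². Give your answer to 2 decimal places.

D = 0.047² + 0.053² + 0.012² + 0.553² + 0.024² + 0.088² + 0.082² + 0.047² + 0.029² + 0.065² = 0.0022 + 0.0028 + 0.0001 + 0.3058 + 0.0006 + 0.0077 + 0.0067 + 0.0022 + 0.0008 + 0.0042 = 0.3333 (working shown to 4 dp, full precision carried).
To 2 decimal places, D = 0.33.

0.33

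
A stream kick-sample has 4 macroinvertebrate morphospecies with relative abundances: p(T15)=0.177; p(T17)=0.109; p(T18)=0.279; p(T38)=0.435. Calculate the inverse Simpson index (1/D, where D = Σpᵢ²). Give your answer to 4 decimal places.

D = 0.177² + 0.109² + 0.279² + 0.435² = 0.03132900 + 0.01188100 + 0.07784100 + 0.18922500 = 0.31027600 (working shown to 8 dp, full precision carried).
So 1/D = 3.222937, i.e. 3.2229 to 4 decimal places.

3.2229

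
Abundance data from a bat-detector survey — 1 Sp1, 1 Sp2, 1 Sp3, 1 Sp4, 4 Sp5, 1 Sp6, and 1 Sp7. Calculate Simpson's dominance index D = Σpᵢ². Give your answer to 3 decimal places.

0.220

Total N = 1+1+1+1+4+1+1 = 10, so the proportions are 0.1, 0.1, 0.1, 0.1, 0.4, 0.1, 0.1 (working shown to 5 dp, full precision carried).
D = 0.1² + 0.1² + 0.1² + 0.1² + 0.4² + 0.1² + 0.1² = 0.01000 + 0.01000 + 0.01000 + 0.01000 + 0.16000 + 0.01000 + 0.01000 = 0.22000.
To 3 decimal places, D = 0.220.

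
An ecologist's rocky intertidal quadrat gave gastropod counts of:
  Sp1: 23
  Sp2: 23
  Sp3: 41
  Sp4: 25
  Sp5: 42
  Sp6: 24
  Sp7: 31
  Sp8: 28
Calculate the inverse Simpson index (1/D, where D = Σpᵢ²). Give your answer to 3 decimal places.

7.540

Total N = 23+23+41+25+42+24+31+28 = 237, so the proportions are 0.0970464, 0.0970464, 0.1729958, 0.1054852, 0.1772152, 0.1012658, 0.1308017, 0.1181435 (working shown to 7 dp, full precision carried).
D = 0.0970464² + 0.0970464² + 0.1729958² + 0.1054852² + 0.1772152² + 0.1012658² + 0.1308017² + 0.1181435² = 0.0094180 + 0.0094180 + 0.0299275 + 0.0111271 + 0.0314052 + 0.0102548 + 0.0171091 + 0.0139579 = 0.1326176.
So 1/D = 7.54048, i.e. 7.540 to 3 decimal places.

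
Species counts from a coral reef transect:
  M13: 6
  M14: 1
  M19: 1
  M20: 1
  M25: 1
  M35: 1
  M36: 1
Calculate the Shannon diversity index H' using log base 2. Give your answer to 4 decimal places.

Total N = 6+1+1+1+1+1+1 = 12, so the proportions are 0.5, 0.083333, 0.083333, 0.083333, 0.083333, 0.083333, 0.083333 (working shown to 6 dp, full precision carried).
Each pᵢ log₂ pᵢ term: 0.5×(-1.000000)=-0.500000, 0.083333×(-3.584963)=-0.298747, 0.083333×(-3.584963)=-0.298747, 0.083333×(-3.584963)=-0.298747, 0.083333×(-3.584963)=-0.298747, 0.083333×(-3.584963)=-0.298747, 0.083333×(-3.584963)=-0.298747.
Sum = -2.292481, so H' = 2.2925.

2.2925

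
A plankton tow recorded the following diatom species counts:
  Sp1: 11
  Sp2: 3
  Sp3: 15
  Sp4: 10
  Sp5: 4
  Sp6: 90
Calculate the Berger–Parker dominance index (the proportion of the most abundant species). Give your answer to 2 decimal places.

0.68

Total N = 11+3+15+10+4+90 = 133, so the proportions are 0.0827, 0.0226, 0.1128, 0.0752, 0.0301, 0.6767 (working shown to 4 dp, full precision carried).
The largest proportion is 0.6767, i.e. d = 0.68 to 2 decimal places.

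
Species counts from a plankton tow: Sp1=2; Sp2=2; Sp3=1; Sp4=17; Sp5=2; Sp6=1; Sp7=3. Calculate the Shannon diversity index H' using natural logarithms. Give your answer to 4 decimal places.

1.3458

Total N = 2+2+1+17+2+1+3 = 28, so the proportions are 0.071429, 0.071429, 0.035714, 0.607143, 0.071429, 0.035714, 0.107143 (working shown to 6 dp, full precision carried).
Each pᵢ ln pᵢ term: 0.071429×(-2.639057)=-0.188504, 0.071429×(-2.639057)=-0.188504, 0.035714×(-3.332205)=-0.119007, 0.607143×(-0.498991)=-0.302959, 0.071429×(-2.639057)=-0.188504, 0.035714×(-3.332205)=-0.119007, 0.107143×(-2.233592)=-0.239313.
Sum = -1.345799, so H' = 1.3458.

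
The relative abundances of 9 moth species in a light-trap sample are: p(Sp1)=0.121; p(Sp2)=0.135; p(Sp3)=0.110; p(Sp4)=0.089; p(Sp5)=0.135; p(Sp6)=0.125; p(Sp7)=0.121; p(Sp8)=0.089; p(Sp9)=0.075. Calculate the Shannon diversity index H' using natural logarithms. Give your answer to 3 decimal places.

2.179

Each pᵢ ln pᵢ term (working shown to 5 dp, full precision carried): 0.121×(-2.11196)=-0.25555, 0.135×(-2.00248)=-0.27033, 0.11×(-2.20727)=-0.24280, 0.089×(-2.41912)=-0.21530, 0.135×(-2.00248)=-0.27033, 0.125×(-2.07944)=-0.25993, 0.121×(-2.11196)=-0.25555, 0.089×(-2.41912)=-0.21530, 0.075×(-2.59027)=-0.19427.
Sum = -2.17937, so H' = 2.179.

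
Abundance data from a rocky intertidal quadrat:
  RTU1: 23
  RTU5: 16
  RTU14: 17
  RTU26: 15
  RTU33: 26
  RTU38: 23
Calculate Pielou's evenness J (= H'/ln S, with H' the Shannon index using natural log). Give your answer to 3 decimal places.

Total N = 23+16+17+15+26+23 = 120, so the proportions are 0.19167, 0.13333, 0.14167, 0.125, 0.21667, 0.19167 (working shown to 5 dp, full precision carried).
H' = −Σ pᵢ ln pᵢ = −((-0.31663) + (-0.26865) + (-0.27686) + (-0.25993) + (-0.33137) + (-0.31663)) = 1.77007.
With S = 6 species, ln S = 1.79176, so J = 1.77007/1.79176 = 0.98790, i.e. 0.988 to 3 decimal places.

0.988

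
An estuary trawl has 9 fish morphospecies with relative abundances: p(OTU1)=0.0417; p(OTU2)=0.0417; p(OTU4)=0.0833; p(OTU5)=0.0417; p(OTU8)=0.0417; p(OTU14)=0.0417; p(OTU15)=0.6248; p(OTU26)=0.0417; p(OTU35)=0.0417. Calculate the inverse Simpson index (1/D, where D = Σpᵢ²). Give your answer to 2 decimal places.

D = 0.0417² + 0.0417² + 0.0833² + 0.0417² + 0.0417² + 0.0417² + 0.6248² + 0.0417² + 0.0417² = 0.00174 + 0.00174 + 0.00694 + 0.00174 + 0.00174 + 0.00174 + 0.39038 + 0.00174 + 0.00174 = 0.40949 (working shown to 5 dp, full precision carried).
So 1/D = 2.4421, i.e. 2.44 to 2 decimal places.

2.44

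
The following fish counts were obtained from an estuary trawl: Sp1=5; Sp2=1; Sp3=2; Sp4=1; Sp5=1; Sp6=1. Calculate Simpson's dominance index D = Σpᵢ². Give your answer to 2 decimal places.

0.27

Total N = 5+1+2+1+1+1 = 11, so the proportions are 0.4545, 0.0909, 0.1818, 0.0909, 0.0909, 0.0909 (working shown to 4 dp, full precision carried).
D = 0.4545² + 0.0909² + 0.1818² + 0.0909² + 0.0909² + 0.0909² = 0.2066 + 0.0083 + 0.0331 + 0.0083 + 0.0083 + 0.0083 = 0.2727.
To 2 decimal places, D = 0.27.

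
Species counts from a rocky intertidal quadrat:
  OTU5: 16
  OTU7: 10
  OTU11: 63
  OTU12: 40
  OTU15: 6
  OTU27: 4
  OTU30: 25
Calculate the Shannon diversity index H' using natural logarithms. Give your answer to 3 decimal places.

Total N = 16+10+63+40+6+4+25 = 164, so the proportions are 0.09756, 0.06098, 0.38415, 0.2439, 0.03659, 0.02439, 0.15244 (working shown to 5 dp, full precision carried).
Each pᵢ ln pᵢ term: 0.09756×(-2.32728)=-0.22705, 0.06098×(-2.79728)=-0.17057, 0.38415×(-0.95673)=-0.36752, 0.2439×(-1.41099)=-0.34414, 0.03659×(-3.30811)=-0.12103, 0.02439×(-3.71357)=-0.09057, 0.15244×(-1.88099)=-0.28674.
Sum = -1.60763, so H' = 1.608.

1.608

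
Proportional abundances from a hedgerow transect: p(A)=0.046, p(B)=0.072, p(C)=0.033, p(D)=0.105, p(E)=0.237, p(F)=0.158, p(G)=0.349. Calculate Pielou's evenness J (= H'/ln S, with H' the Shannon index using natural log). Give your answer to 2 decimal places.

H' = −Σ pᵢ ln pᵢ = −((-0.1416) + (-0.1894) + (-0.1126) + (-0.2366) + (-0.3412) + (-0.2915) + (-0.3674)) = 1.6804 (working shown to 4 dp, full precision carried).
With S = 7 species, ln S = 1.9459, so J = 1.6804/1.9459 = 0.8636, i.e. 0.86 to 2 decimal places.

0.86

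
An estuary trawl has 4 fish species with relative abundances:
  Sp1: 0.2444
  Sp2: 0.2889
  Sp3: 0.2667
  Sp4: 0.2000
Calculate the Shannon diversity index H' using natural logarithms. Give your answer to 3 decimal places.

1.377

Each pᵢ ln pᵢ term (working shown to 5 dp, full precision carried): 0.2444×(-1.40895)=-0.34435, 0.2889×(-1.24167)=-0.35872, 0.2667×(-1.32163)=-0.35248, 0.2×(-1.60944)=-0.32189.
Sum = -1.37743, so H' = 1.377.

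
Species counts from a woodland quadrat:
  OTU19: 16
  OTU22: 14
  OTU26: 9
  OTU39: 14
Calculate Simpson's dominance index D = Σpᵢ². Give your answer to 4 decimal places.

Total N = 16+14+9+14 = 53, so the proportions are 0.301887, 0.264151, 0.169811, 0.264151 (working shown to 6 dp, full precision carried).
D = 0.301887² + 0.264151² + 0.169811² + 0.264151² = 0.091136 + 0.069776 + 0.028836 + 0.069776 = 0.259523.
To 4 decimal places, D = 0.2595.

0.2595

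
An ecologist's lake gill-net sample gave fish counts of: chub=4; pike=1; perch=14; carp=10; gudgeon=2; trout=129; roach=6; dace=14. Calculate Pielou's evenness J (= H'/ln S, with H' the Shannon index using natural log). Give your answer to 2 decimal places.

Total N = 4+1+14+10+2+129+6+14 = 180, so the proportions are 0.0222, 0.0056, 0.0778, 0.0556, 0.0111, 0.7167, 0.0333, 0.0778 (working shown to 4 dp, full precision carried).
H' = −Σ pᵢ ln pᵢ = −((-0.0846) + (-0.0288) + (-0.1986) + (-0.1606) + (-0.0500) + (-0.2388) + (-0.1134) + (-0.1986)) = 1.0734.
With S = 8 species, ln S = 2.0794, so J = 1.0734/2.0794 = 0.5162, i.e. 0.52 to 2 decimal places.

0.52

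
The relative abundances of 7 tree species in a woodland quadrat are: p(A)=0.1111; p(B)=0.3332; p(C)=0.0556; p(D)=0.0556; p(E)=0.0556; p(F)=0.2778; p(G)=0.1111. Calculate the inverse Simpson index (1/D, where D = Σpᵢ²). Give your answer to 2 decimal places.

4.50

D = 0.1111² + 0.3332² + 0.0556² + 0.0556² + 0.0556² + 0.2778² + 0.1111² = 0.012343 + 0.111022 + 0.003091 + 0.003091 + 0.003091 + 0.077173 + 0.012343 = 0.222156 (working shown to 6 dp, full precision carried).
So 1/D = 4.5013, i.e. 4.50 to 2 decimal places.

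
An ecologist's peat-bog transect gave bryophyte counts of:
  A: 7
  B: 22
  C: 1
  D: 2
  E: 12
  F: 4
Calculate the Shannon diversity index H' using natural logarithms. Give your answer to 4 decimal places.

Total N = 7+22+1+2+12+4 = 48, so the proportions are 0.145833, 0.458333, 0.020833, 0.041667, 0.25, 0.083333 (working shown to 6 dp, full precision carried).
Each pᵢ ln pᵢ term: 0.145833×(-1.925291)=-0.280772, 0.458333×(-0.780159)=-0.357573, 0.020833×(-3.871201)=-0.080650, 0.041667×(-3.178054)=-0.132419, 0.25×(-1.386294)=-0.346574, 0.083333×(-2.484907)=-0.207076.
Sum = -1.405062, so H' = 1.4051.

1.4051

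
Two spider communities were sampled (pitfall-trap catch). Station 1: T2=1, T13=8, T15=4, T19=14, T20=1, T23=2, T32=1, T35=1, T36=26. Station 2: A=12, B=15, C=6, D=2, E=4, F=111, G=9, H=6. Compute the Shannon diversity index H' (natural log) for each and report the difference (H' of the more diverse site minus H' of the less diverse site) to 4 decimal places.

0.3379

Station 1: N=58, proportions 0.0172414, 0.137931, 0.0689655, 0.2413793, 0.0172414, 0.0344828, 0.0172414, 0.0172414, 0.4482759, giving H' = 1.5565755 (working shown to 7 dp, full precision carried).
Station 2: N=165, proportions 0.0727273, 0.0909091, 0.0363636, 0.0121212, 0.0242424, 0.6727273, 0.0545455, 0.0363636, giving H' = 1.2186419.
Difference = |1.5565755 − 1.2186419| = 0.3379336, i.e. 0.3379 to 4 decimal places.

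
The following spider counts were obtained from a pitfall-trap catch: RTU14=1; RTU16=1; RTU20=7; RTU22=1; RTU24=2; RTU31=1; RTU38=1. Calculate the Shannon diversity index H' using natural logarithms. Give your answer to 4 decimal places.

Total N = 1+1+7+1+2+1+1 = 14, so the proportions are 0.071429, 0.071429, 0.5, 0.071429, 0.142857, 0.071429, 0.071429 (working shown to 6 dp, full precision carried).
Each pᵢ ln pᵢ term: 0.071429×(-2.639057)=-0.188504, 0.071429×(-2.639057)=-0.188504, 0.5×(-0.693147)=-0.346574, 0.071429×(-2.639057)=-0.188504, 0.142857×(-1.945910)=-0.277987, 0.071429×(-2.639057)=-0.188504, 0.071429×(-2.639057)=-0.188504.
Sum = -1.567081, so H' = 1.5671.

1.5671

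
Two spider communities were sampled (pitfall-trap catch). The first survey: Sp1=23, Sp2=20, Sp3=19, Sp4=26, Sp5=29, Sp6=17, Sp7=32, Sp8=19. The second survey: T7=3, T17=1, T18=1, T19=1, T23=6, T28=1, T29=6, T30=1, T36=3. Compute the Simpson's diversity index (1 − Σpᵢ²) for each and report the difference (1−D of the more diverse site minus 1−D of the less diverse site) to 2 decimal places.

0.05

The first survey: N=185, proportions 0.1243, 0.1081, 0.1027, 0.1405, 0.1568, 0.0919, 0.173, 0.1027, giving 1−D = 0.8691 (working shown to 4 dp, full precision carried).
The second survey: N=23, proportions 0.1304, 0.0435, 0.0435, 0.0435, 0.2609, 0.0435, 0.2609, 0.0435, 0.1304, giving 1−D = 0.8204.
Difference = |0.8691 − 0.8204| = 0.0487, i.e. 0.05 to 2 decimal places.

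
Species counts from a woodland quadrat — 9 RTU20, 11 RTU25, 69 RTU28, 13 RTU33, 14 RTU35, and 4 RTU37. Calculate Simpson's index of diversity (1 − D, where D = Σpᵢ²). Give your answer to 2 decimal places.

Total N = 9+11+69+13+14+4 = 120, so the proportions are 0.075, 0.0917, 0.575, 0.1083, 0.1167, 0.0333 (working shown to 4 dp, full precision carried).
D = 0.075² + 0.0917² + 0.575² + 0.1083² + 0.1167² + 0.0333² = 0.0056 + 0.0084 + 0.3306 + 0.0117 + 0.0136 + 0.0011 = 0.3711.
So 1 − D = 0.6289, i.e. 0.63 to 2 decimal places.

0.63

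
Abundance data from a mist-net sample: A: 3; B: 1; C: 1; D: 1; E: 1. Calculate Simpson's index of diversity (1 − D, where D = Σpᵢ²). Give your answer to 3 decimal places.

Total N = 3+1+1+1+1 = 7, so the proportions are 0.42857, 0.14286, 0.14286, 0.14286, 0.14286 (working shown to 5 dp, full precision carried).
D = 0.42857² + 0.14286² + 0.14286² + 0.14286² + 0.14286² = 0.18367 + 0.02041 + 0.02041 + 0.02041 + 0.02041 = 0.26531.
So 1 − D = 0.73469, i.e. 0.735 to 3 decimal places.

0.735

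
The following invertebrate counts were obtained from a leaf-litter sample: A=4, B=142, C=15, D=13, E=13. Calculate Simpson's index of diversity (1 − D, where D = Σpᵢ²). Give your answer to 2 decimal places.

Total N = 4+142+15+13+13 = 187, so the proportions are 0.0214, 0.7594, 0.0802, 0.0695, 0.0695 (working shown to 4 dp, full precision carried).
D = 0.0214² + 0.7594² + 0.0802² + 0.0695² + 0.0695² = 0.0005 + 0.5766 + 0.0064 + 0.0048 + 0.0048 = 0.5932.
So 1 − D = 0.4068, i.e. 0.41 to 2 decimal places.

0.41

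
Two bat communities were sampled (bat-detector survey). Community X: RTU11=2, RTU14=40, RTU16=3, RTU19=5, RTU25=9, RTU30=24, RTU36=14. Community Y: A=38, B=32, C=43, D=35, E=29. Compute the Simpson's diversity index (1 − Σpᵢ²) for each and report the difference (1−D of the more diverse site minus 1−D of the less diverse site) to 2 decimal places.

Community X: N=97, proportions 0.0206, 0.4124, 0.0309, 0.0515, 0.0928, 0.2474, 0.1443, giving 1−D = 0.7353 (working shown to 4 dp, full precision carried).
Community Y: N=177, proportions 0.2147, 0.1808, 0.2429, 0.1977, 0.1638, giving 1−D = 0.7963.
Difference = |0.7353 − 0.7963| = 0.0610, i.e. 0.06 to 2 decimal places.

0.06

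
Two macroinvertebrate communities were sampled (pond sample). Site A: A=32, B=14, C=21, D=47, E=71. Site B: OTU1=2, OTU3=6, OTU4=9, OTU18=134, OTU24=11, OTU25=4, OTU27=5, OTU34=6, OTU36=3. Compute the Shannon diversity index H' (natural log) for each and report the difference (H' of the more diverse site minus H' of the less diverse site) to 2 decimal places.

0.39

Site A: N=185, proportions 0.173, 0.0757, 0.1135, 0.2541, 0.3838, giving H' = 1.4615 (working shown to 4 dp, full precision carried).
Site B: N=180, proportions 0.0111, 0.0333, 0.05, 0.7444, 0.0611, 0.0222, 0.0278, 0.0333, 0.0167, giving H' = 1.0694.
Difference = |1.4615 − 1.0694| = 0.3921, i.e. 0.39 to 2 decimal places.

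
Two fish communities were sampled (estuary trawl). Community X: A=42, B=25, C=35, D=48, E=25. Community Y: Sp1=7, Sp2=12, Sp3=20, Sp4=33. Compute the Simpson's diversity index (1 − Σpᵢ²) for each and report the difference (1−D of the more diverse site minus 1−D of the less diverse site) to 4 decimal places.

Community X: N=175, proportions 0.24, 0.142857, 0.2, 0.274286, 0.142857, giving 1−D = 0.786351 (working shown to 6 dp, full precision carried).
Community Y: N=72, proportions 0.097222, 0.166667, 0.277778, 0.458333, giving 1−D = 0.675540.
Difference = |0.786351 − 0.675540| = 0.110811, i.e. 0.1108 to 4 decimal places.

0.1108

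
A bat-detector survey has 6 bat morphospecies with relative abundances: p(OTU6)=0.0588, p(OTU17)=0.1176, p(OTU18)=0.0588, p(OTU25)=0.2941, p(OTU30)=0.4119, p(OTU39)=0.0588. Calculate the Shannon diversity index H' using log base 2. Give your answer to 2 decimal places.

2.13

Each pᵢ log₂ pᵢ term (working shown to 4 dp, full precision carried): 0.0588×(-4.0880)=-0.2404, 0.1176×(-3.0880)=-0.3632, 0.0588×(-4.0880)=-0.2404, 0.2941×(-1.7656)=-0.5193, 0.4119×(-1.2796)=-0.5271, 0.0588×(-4.0880)=-0.2404.
Sum = -2.1306, so H' = 2.13.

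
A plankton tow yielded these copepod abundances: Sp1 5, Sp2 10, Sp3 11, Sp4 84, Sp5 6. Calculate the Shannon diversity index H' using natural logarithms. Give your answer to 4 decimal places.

Total N = 5+10+11+84+6 = 116, so the proportions are 0.043103, 0.086207, 0.094828, 0.724138, 0.051724 (working shown to 6 dp, full precision carried).
Each pᵢ ln pᵢ term: 0.043103×(-3.144152)=-0.135524, 0.086207×(-2.451005)=-0.211294, 0.094828×(-2.355695)=-0.223385, 0.724138×(-0.322773)=-0.233732, 0.051724×(-2.961831)=-0.153198.
Sum = -0.957133, so H' = 0.9571.

0.9571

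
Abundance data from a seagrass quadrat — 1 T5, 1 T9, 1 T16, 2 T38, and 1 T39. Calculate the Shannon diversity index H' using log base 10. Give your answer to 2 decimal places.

0.68

Total N = 1+1+1+2+1 = 6, so the proportions are 0.1667, 0.1667, 0.1667, 0.3333, 0.1667 (working shown to 4 dp, full precision carried).
Each pᵢ log₁₀ pᵢ term: 0.1667×(-0.7782)=-0.1297, 0.1667×(-0.7782)=-0.1297, 0.1667×(-0.7782)=-0.1297, 0.3333×(-0.4771)=-0.1590, 0.1667×(-0.7782)=-0.1297.
Sum = -0.6778, so H' = 0.68.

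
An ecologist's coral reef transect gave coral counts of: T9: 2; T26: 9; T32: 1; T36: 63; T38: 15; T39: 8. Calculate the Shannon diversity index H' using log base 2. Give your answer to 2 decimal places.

Total N = 2+9+1+63+15+8 = 98, so the proportions are 0.0204, 0.0918, 0.0102, 0.6429, 0.1531, 0.0816 (working shown to 4 dp, full precision carried).
Each pᵢ log₂ pᵢ term: 0.0204×(-5.6147)=-0.1146, 0.0918×(-3.4448)=-0.3164, 0.0102×(-6.6147)=-0.0675, 0.6429×(-0.6374)=-0.4098, 0.1531×(-2.7078)=-0.4145, 0.0816×(-3.6147)=-0.2951.
Sum = -1.6178, so H' = 1.62.

1.62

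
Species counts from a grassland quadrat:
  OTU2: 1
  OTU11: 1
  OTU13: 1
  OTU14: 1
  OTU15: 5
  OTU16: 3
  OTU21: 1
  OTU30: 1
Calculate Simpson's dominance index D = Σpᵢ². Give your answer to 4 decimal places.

Total N = 1+1+1+1+5+3+1+1 = 14, so the proportions are 0.071429, 0.071429, 0.071429, 0.071429, 0.357143, 0.214286, 0.071429, 0.071429 (working shown to 6 dp, full precision carried).
D = 0.071429² + 0.071429² + 0.071429² + 0.071429² + 0.357143² + 0.214286² + 0.071429² + 0.071429² = 0.005102 + 0.005102 + 0.005102 + 0.005102 + 0.127551 + 0.045918 + 0.005102 + 0.005102 = 0.204082.
To 4 decimal places, D = 0.2041.

0.2041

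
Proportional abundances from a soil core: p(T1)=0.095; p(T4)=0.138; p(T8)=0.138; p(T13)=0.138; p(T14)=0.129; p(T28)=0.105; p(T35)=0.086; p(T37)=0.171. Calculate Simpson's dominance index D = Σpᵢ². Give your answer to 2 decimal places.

D = 0.095² + 0.138² + 0.138² + 0.138² + 0.129² + 0.105² + 0.086² + 0.171² = 0.0090 + 0.0190 + 0.0190 + 0.0190 + 0.0166 + 0.0110 + 0.0074 + 0.0292 = 0.1305 (working shown to 4 dp, full precision carried).
To 2 decimal places, D = 0.13.

0.13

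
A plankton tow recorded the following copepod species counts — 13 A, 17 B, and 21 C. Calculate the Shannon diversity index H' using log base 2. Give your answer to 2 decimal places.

Total N = 13+17+21 = 51, so the proportions are 0.2549, 0.3333, 0.4118 (working shown to 4 dp, full precision carried).
Each pᵢ log₂ pᵢ term: 0.2549×(-1.9720)=-0.5027, 0.3333×(-1.5850)=-0.5283, 0.4118×(-1.2801)=-0.5271.
Sum = -1.5581, so H' = 1.56.

1.56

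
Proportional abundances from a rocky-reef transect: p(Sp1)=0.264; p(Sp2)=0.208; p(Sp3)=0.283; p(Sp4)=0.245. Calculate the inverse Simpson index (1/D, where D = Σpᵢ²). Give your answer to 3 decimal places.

3.951

D = 0.264² + 0.208² + 0.283² + 0.245² = 0.0696960 + 0.0432640 + 0.0800890 + 0.0600250 = 0.2530740 (working shown to 7 dp, full precision carried).
So 1/D = 3.95141, i.e. 3.951 to 3 decimal places.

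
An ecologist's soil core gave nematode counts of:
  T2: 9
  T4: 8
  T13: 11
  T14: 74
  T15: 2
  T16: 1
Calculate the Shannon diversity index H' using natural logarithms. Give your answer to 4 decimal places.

1.0094

Total N = 9+8+11+74+2+1 = 105, so the proportions are 0.085714, 0.07619, 0.104762, 0.704762, 0.019048, 0.009524 (working shown to 6 dp, full precision carried).
Each pᵢ ln pᵢ term: 0.085714×(-2.456736)=-0.210577, 0.07619×(-2.574519)=-0.196154, 0.104762×(-2.256065)=-0.236350, 0.704762×(-0.349895)=-0.246593, 0.019048×(-3.960813)=-0.075444, 0.009524×(-4.653960)=-0.044323.
Sum = -1.009441, so H' = 1.0094.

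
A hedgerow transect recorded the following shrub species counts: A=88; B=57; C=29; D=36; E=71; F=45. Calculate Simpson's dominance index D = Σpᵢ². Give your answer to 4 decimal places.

0.1900

Total N = 88+57+29+36+71+45 = 326, so the proportions are 0.269939, 0.174847, 0.088957, 0.110429, 0.217791, 0.138037 (working shown to 6 dp, full precision carried).
D = 0.269939² + 0.174847² + 0.088957² + 0.110429² + 0.217791² + 0.138037² = 0.072867 + 0.030571 + 0.007913 + 0.012195 + 0.047433 + 0.019054 = 0.190033.
To 4 decimal places, D = 0.1900.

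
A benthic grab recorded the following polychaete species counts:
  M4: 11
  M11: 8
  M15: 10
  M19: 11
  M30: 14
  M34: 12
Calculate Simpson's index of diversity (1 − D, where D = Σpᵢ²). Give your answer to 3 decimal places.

0.829

Total N = 11+8+10+11+14+12 = 66, so the proportions are 0.16667, 0.12121, 0.15152, 0.16667, 0.21212, 0.18182 (working shown to 5 dp, full precision carried).
D = 0.16667² + 0.12121² + 0.15152² + 0.16667² + 0.21212² + 0.18182² = 0.02778 + 0.01469 + 0.02296 + 0.02778 + 0.04500 + 0.03306 = 0.17126.
So 1 − D = 0.82874, i.e. 0.829 to 3 decimal places.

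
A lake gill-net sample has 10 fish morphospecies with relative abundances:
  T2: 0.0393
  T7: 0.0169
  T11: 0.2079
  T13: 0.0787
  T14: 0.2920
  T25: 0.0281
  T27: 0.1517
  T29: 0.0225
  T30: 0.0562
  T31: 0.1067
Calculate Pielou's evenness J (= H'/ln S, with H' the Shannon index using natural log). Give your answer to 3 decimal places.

H' = −Σ pᵢ ln pᵢ = −((-0.12720) + (-0.06896) + (-0.32655) + (-0.20006) + (-0.35945) + (-0.10037) + (-0.28608) + (-0.08537) + (-0.16179) + (-0.23877)) = 1.95460 (working shown to 5 dp, full precision carried).
With S = 10 species, ln S = 2.30259, so J = 1.95460/2.30259 = 0.84887, i.e. 0.849 to 3 decimal places.

0.849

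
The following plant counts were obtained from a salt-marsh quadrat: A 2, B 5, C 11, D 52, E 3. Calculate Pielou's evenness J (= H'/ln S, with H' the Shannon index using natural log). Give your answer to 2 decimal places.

Total N = 2+5+11+52+3 = 73, so the proportions are 0.0274, 0.0685, 0.1507, 0.7123, 0.0411 (working shown to 4 dp, full precision carried).
H' = −Σ pᵢ ln pᵢ = −((-0.0986) + (-0.1836) + (-0.2852) + (-0.2416) + (-0.1312)) = 0.9402.
With S = 5 species, ln S = 1.6094, so J = 0.9402/1.6094 = 0.5842, i.e. 0.58 to 2 decimal places.

0.58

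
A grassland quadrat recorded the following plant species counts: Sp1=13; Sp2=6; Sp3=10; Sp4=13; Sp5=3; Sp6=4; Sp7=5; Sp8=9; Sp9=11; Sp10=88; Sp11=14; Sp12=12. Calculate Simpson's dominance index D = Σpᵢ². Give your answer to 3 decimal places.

Total N = 13+6+10+13+3+4+5+9+11+88+14+12 = 188, so the proportions are 0.06915, 0.03191, 0.05319, 0.06915, 0.01596, 0.02128, 0.0266, 0.04787, 0.05851, 0.46809, 0.07447, 0.06383 (working shown to 5 dp, full precision carried).
D = 0.06915² + 0.03191² + 0.05319² + 0.06915² + 0.01596² + 0.02128² + 0.0266² + 0.04787² + 0.05851² + 0.46809² + 0.07447² + 0.06383² = 0.00478 + 0.00102 + 0.00283 + 0.00478 + 0.00025 + 0.00045 + 0.00071 + 0.00229 + 0.00342 + 0.21910 + 0.00555 + 0.00407 = 0.24926.
To 3 decimal places, D = 0.249.

0.249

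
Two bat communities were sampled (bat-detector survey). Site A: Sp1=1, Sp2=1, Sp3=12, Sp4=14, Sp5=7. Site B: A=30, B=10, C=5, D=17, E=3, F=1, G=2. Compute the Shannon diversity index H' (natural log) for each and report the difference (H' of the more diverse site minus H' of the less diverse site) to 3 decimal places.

0.226

Site A: N=35, proportions 0.028571, 0.028571, 0.342857, 0.4, 0.2, giving H' = 1.258575 (working shown to 6 dp, full precision carried).
Site B: N=68, proportions 0.441176, 0.147059, 0.073529, 0.25, 0.044118, 0.014706, 0.029412, giving H' = 1.484865.
Difference = |1.258575 − 1.484865| = 0.226290, i.e. 0.226 to 3 decimal places.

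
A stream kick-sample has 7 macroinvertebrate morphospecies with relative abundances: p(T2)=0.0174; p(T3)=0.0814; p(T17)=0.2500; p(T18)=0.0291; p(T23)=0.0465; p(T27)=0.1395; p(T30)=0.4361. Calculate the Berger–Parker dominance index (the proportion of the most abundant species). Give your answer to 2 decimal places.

0.44

The largest proportion is 0.4361, i.e. d = 0.44 to 2 decimal places.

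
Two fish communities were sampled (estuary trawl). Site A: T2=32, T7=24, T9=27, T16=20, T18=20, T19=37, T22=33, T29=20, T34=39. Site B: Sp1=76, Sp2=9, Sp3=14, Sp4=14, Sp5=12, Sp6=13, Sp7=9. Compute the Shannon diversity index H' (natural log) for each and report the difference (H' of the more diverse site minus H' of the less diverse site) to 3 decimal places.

Site A: N=252, proportions 0.12698, 0.09524, 0.10714, 0.07937, 0.07937, 0.14683, 0.13095, 0.07937, 0.15476, giving H' = 2.16524 (working shown to 5 dp, full precision carried).
Site B: N=147, proportions 0.51701, 0.06122, 0.09524, 0.09524, 0.08163, 0.08844, 0.06122, giving H' = 1.55001.
Difference = |2.16524 − 1.55001| = 0.61523, i.e. 0.615 to 3 decimal places.

0.615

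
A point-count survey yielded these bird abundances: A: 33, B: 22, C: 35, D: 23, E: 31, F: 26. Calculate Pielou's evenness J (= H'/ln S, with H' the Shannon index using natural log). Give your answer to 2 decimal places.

0.99

Total N = 33+22+35+23+31+26 = 170, so the proportions are 0.1941, 0.1294, 0.2059, 0.1353, 0.1824, 0.1529 (working shown to 4 dp, full precision carried).
H' = −Σ pᵢ ln pᵢ = −((-0.3182) + (-0.2646) + (-0.3254) + (-0.2706) + (-0.3103) + (-0.2872)) = 1.7764.
With S = 6 species, ln S = 1.7918, so J = 1.7764/1.7918 = 0.9914, i.e. 0.99 to 2 decimal places.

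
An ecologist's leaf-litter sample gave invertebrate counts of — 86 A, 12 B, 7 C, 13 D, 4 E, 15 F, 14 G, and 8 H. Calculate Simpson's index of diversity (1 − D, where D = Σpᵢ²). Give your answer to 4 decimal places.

0.6733

Total N = 86+12+7+13+4+15+14+8 = 159, so the proportions are 0.540881, 0.075472, 0.044025, 0.081761, 0.025157, 0.09434, 0.08805, 0.050314 (working shown to 6 dp, full precision carried).
D = 0.540881² + 0.075472² + 0.044025² + 0.081761² + 0.025157² + 0.09434² + 0.08805² + 0.050314² = 0.292552 + 0.005696 + 0.001938 + 0.006685 + 0.000633 + 0.008900 + 0.007753 + 0.002532 = 0.326688.
So 1 − D = 0.673312, i.e. 0.6733 to 4 decimal places.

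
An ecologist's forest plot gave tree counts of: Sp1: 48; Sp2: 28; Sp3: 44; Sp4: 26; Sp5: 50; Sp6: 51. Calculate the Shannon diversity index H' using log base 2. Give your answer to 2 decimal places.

2.54

Total N = 48+28+44+26+50+51 = 247, so the proportions are 0.1943, 0.1134, 0.1781, 0.1053, 0.2024, 0.2065 (working shown to 4 dp, full precision carried).
Each pᵢ log₂ pᵢ term: 0.1943×(-2.3634)=-0.4593, 0.1134×(-3.1410)=-0.3561, 0.1781×(-2.4889)=-0.4434, 0.1053×(-3.2479)=-0.3419, 0.2024×(-2.3045)=-0.4665, 0.2065×(-2.2759)=-0.4699.
Sum = -2.5370, so H' = 2.54.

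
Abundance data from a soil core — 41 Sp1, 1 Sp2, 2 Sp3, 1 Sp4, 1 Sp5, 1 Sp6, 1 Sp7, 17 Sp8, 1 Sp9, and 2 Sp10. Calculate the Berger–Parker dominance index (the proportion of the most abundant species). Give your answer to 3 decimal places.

0.603

Total N = 41+1+2+1+1+1+1+17+1+2 = 68, so the proportions are 0.60294, 0.01471, 0.02941, 0.01471, 0.01471, 0.01471, 0.01471, 0.25, 0.01471, 0.02941 (working shown to 5 dp, full precision carried).
The largest proportion is 0.60294, i.e. d = 0.603 to 3 decimal places.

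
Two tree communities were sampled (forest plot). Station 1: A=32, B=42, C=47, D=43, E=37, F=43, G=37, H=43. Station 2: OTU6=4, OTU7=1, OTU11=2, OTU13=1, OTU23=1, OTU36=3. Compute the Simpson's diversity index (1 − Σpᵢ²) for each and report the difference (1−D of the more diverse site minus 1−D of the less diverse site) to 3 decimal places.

0.096

Station 1: N=324, proportions 0.09877, 0.12963, 0.14506, 0.13272, 0.1142, 0.13272, 0.1142, 0.13272, giving 1−D = 0.87348 (working shown to 5 dp, full precision carried).
Station 2: N=12, proportions 0.33333, 0.08333, 0.16667, 0.08333, 0.08333, 0.25, giving 1−D = 0.77778.
Difference = |0.87348 − 0.77778| = 0.09570, i.e. 0.096 to 3 decimal places.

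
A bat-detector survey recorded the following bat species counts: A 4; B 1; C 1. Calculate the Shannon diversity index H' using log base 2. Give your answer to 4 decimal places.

Total N = 4+1+1 = 6, so the proportions are 0.666667, 0.166667, 0.166667 (working shown to 6 dp, full precision carried).
Each pᵢ log₂ pᵢ term: 0.666667×(-0.584963)=-0.389975, 0.166667×(-2.584963)=-0.430827, 0.166667×(-2.584963)=-0.430827.
Sum = -1.251629, so H' = 1.2516.

1.2516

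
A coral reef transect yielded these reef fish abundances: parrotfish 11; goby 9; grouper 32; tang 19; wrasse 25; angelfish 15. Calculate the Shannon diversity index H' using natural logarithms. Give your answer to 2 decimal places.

Total N = 11+9+32+19+25+15 = 111, so the proportions are 0.0991, 0.0811, 0.2883, 0.1712, 0.2252, 0.1351 (working shown to 4 dp, full precision carried).
Each pᵢ ln pᵢ term: 0.0991×(-2.3116)=-0.2291, 0.0811×(-2.5123)=-0.2037, 0.2883×(-1.2438)=-0.3586, 0.1712×(-1.7651)=-0.3021, 0.2252×(-1.4907)=-0.3357, 0.1351×(-2.0015)=-0.2705.
Sum = -1.6997, so H' = 1.70.

1.70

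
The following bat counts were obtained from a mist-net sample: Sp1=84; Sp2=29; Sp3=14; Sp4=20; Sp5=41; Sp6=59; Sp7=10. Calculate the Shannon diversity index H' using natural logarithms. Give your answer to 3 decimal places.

1.726

Total N = 84+29+14+20+41+59+10 = 257, so the proportions are 0.32685, 0.11284, 0.05447, 0.07782, 0.15953, 0.22957, 0.03891 (working shown to 5 dp, full precision carried).
Each pᵢ ln pᵢ term: 0.32685×(-1.11826)=-0.36550, 0.11284×(-2.18178)=-0.24619, 0.05447×(-2.91002)=-0.15852, 0.07782×(-2.55334)=-0.19870, 0.15953×(-1.83550)=-0.29282, 0.22957×(-1.47154)=-0.33782, 0.03891×(-3.24649)=-0.12632.
Sum = -1.72589, so H' = 1.726.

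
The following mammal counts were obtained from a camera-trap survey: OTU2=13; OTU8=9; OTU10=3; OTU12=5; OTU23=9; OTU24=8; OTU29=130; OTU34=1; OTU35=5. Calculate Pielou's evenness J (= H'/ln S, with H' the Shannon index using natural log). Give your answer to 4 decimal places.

0.5263

Total N = 13+9+3+5+9+8+130+1+5 = 183, so the proportions are 0.071038, 0.04918, 0.016393, 0.027322, 0.04918, 0.043716, 0.710383, 0.005464, 0.027322 (working shown to 6 dp, full precision carried).
H' = −Σ pᵢ ln pᵢ = −((-0.187863) + (-0.148144) + (-0.067391) + (-0.098362) + (-0.148144) + (-0.136833) + (-0.242917) + (-0.028467) + (-0.098362)) = 1.156483.
With S = 9 species, ln S = 2.197225, so J = 1.156483/2.197225 = 0.526338, i.e. 0.5263 to 4 decimal places.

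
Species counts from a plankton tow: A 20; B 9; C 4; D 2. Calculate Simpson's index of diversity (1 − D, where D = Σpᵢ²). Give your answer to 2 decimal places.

Total N = 20+9+4+2 = 35, so the proportions are 0.5714, 0.2571, 0.1143, 0.0571 (working shown to 4 dp, full precision carried).
D = 0.5714² + 0.2571² + 0.1143² + 0.0571² = 0.3265 + 0.0661 + 0.0131 + 0.0033 = 0.4090.
So 1 − D = 0.5910, i.e. 0.59 to 2 decimal places.

0.59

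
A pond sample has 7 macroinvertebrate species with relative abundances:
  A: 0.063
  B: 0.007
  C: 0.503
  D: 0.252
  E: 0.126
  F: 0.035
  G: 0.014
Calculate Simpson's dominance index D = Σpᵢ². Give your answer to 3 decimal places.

D = 0.063² + 0.007² + 0.503² + 0.252² + 0.126² + 0.035² + 0.014² = 0.00397 + 0.00005 + 0.25301 + 0.06350 + 0.01588 + 0.00123 + 0.00020 = 0.33783 (working shown to 5 dp, full precision carried).
To 3 decimal places, D = 0.338.

0.338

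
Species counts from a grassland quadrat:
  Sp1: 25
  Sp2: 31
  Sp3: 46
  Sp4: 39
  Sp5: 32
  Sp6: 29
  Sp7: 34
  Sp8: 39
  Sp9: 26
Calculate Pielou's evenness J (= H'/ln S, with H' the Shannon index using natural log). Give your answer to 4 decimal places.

0.9917

Total N = 25+31+46+39+32+29+34+39+26 = 301, so the proportions are 0.083056, 0.10299, 0.152824, 0.129568, 0.106312, 0.096346, 0.112957, 0.129568, 0.086379 (working shown to 6 dp, full precision carried).
H' = −Σ pᵢ ln pᵢ = −((-0.206664) + (-0.234109) + (-0.287075) + (-0.264779) + (-0.238286) + (-0.225431) + (-0.246331) + (-0.264779) + (-0.211543)) = 2.178995.
With S = 9 species, ln S = 2.197225, so J = 2.178995/2.197225 = 0.991703, i.e. 0.9917 to 4 decimal places.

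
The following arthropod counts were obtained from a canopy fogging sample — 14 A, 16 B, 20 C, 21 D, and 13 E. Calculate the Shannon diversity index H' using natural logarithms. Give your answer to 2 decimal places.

Total N = 14+16+20+21+13 = 84, so the proportions are 0.1667, 0.1905, 0.2381, 0.25, 0.1548 (working shown to 4 dp, full precision carried).
Each pᵢ ln pᵢ term: 0.1667×(-1.7918)=-0.2986, 0.1905×(-1.6582)=-0.3159, 0.2381×(-1.4351)=-0.3417, 0.25×(-1.3863)=-0.3466, 0.1548×(-1.8659)=-0.2888.
Sum = -1.5915, so H' = 1.59.

1.59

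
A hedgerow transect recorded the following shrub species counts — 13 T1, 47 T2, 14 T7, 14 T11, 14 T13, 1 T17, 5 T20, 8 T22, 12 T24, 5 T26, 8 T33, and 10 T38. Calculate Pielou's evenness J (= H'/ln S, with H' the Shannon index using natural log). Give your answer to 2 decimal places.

0.88

Total N = 13+47+14+14+14+1+5+8+12+5+8+10 = 151, so the proportions are 0.0861, 0.3113, 0.0927, 0.0927, 0.0927, 0.0066, 0.0331, 0.053, 0.0795, 0.0331, 0.053, 0.0662 (working shown to 4 dp, full precision carried).
H' = −Σ pᵢ ln pᵢ = −((-0.2111) + (-0.3633) + (-0.2205) + (-0.2205) + (-0.2205) + (-0.0332) + (-0.1128) + (-0.1556) + (-0.2012) + (-0.1128) + (-0.1556) + (-0.1798)) = 2.1871.
With S = 12 species, ln S = 2.4849, so J = 2.1871/2.4849 = 0.8802, i.e. 0.88 to 2 decimal places.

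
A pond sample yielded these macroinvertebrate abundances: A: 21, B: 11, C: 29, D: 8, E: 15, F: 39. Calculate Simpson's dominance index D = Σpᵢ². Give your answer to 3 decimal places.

Total N = 21+11+29+8+15+39 = 123, so the proportions are 0.17073, 0.08943, 0.23577, 0.06504, 0.12195, 0.31707 (working shown to 5 dp, full precision carried).
D = 0.17073² + 0.08943² + 0.23577² + 0.06504² + 0.12195² + 0.31707² = 0.02915 + 0.00800 + 0.05559 + 0.00423 + 0.01487 + 0.10054 = 0.21237.
To 3 decimal places, D = 0.212.

0.212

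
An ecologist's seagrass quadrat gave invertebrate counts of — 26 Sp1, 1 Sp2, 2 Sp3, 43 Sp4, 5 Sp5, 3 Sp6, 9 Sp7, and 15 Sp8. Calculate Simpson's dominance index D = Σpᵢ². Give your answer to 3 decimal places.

0.265

Total N = 26+1+2+43+5+3+9+15 = 104, so the proportions are 0.25, 0.00962, 0.01923, 0.41346, 0.04808, 0.02885, 0.08654, 0.14423 (working shown to 5 dp, full precision carried).
D = 0.25² + 0.00962² + 0.01923² + 0.41346² + 0.04808² + 0.02885² + 0.08654² + 0.14423² = 0.06250 + 0.00009 + 0.00037 + 0.17095 + 0.00231 + 0.00083 + 0.00749 + 0.02080 = 0.26535.
To 3 decimal places, D = 0.265.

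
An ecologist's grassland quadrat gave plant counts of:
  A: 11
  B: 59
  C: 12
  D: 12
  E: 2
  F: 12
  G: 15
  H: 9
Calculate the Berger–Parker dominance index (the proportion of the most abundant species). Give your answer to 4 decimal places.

0.4470

Total N = 11+59+12+12+2+12+15+9 = 132, so the proportions are 0.083333, 0.44697, 0.090909, 0.090909, 0.015152, 0.090909, 0.113636, 0.068182 (working shown to 6 dp, full precision carried).
The largest proportion is 0.44697, i.e. d = 0.4470 to 4 decimal places.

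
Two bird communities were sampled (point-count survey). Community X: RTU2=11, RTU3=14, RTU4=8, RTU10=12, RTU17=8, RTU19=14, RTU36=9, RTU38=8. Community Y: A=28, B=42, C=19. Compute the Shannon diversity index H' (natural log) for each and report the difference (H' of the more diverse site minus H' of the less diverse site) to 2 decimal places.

Community X: N=84, proportions 0.131, 0.1667, 0.0952, 0.1429, 0.0952, 0.1667, 0.1071, 0.0952, giving H' = 2.0526 (working shown to 4 dp, full precision carried).
Community Y: N=89, proportions 0.3146, 0.4719, 0.2135, giving H' = 1.0479.
Difference = |2.0526 − 1.0479| = 1.0047, i.e. 1.00 to 2 decimal places.

1.00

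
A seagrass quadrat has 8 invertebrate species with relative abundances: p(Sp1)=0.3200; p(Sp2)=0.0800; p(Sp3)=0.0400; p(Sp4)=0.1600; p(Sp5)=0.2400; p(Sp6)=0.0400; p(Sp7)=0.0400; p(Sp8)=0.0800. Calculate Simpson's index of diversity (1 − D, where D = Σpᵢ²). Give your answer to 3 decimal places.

D = 0.32² + 0.08² + 0.04² + 0.16² + 0.24² + 0.04² + 0.04² + 0.08² = 0.10240 + 0.00640 + 0.00160 + 0.02560 + 0.05760 + 0.00160 + 0.00160 + 0.00640 = 0.20320 (working shown to 5 dp, full precision carried).
So 1 − D = 0.79680, i.e. 0.797 to 3 decimal places.

0.797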